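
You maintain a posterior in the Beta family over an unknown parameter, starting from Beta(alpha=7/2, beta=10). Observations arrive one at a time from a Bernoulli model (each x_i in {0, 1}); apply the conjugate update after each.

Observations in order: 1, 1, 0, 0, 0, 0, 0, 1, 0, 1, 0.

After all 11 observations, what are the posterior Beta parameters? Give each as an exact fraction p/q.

alpha=15/2, beta=17

obs 1: x=1 → posterior Beta(9/2, 10)
obs 2: x=1 → posterior Beta(11/2, 10)
obs 3: x=0 → posterior Beta(11/2, 11)
obs 4: x=0 → posterior Beta(11/2, 12)
obs 5: x=0 → posterior Beta(11/2, 13)
obs 6: x=0 → posterior Beta(11/2, 14)
obs 7: x=0 → posterior Beta(11/2, 15)
obs 8: x=1 → posterior Beta(13/2, 15)
obs 9: x=0 → posterior Beta(13/2, 16)
obs 10: x=1 → posterior Beta(15/2, 16)
obs 11: x=0 → posterior Beta(15/2, 17)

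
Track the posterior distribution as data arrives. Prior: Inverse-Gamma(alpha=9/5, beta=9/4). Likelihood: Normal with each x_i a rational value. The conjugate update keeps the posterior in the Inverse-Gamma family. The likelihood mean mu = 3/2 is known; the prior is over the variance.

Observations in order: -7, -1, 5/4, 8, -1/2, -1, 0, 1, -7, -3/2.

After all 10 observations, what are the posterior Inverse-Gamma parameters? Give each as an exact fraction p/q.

obs 1: x=-7 → posterior Inverse-Gamma(23/10, 307/8)
obs 2: x=-1 → posterior Inverse-Gamma(14/5, 83/2)
obs 3: x=5/4 → posterior Inverse-Gamma(33/10, 1329/32)
obs 4: x=8 → posterior Inverse-Gamma(19/5, 2005/32)
obs 5: x=-1/2 → posterior Inverse-Gamma(43/10, 2069/32)
obs 6: x=-1 → posterior Inverse-Gamma(24/5, 2169/32)
obs 7: x=0 → posterior Inverse-Gamma(53/10, 2205/32)
obs 8: x=1 → posterior Inverse-Gamma(29/5, 2209/32)
obs 9: x=-7 → posterior Inverse-Gamma(63/10, 3365/32)
obs 10: x=-3/2 → posterior Inverse-Gamma(34/5, 3509/32)

alpha=34/5, beta=3509/32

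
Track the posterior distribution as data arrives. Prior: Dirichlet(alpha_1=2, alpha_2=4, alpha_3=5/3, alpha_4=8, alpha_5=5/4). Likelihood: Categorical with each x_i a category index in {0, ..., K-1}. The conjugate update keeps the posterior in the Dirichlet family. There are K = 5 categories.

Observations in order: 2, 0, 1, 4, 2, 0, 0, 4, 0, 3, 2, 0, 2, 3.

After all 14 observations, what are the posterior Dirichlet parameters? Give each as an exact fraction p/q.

alpha_1=7, alpha_2=5, alpha_3=17/3, alpha_4=10, alpha_5=13/4

obs 1: x=2 → posterior Dirichlet(2, 4, 8/3, 8, 5/4)
obs 2: x=0 → posterior Dirichlet(3, 4, 8/3, 8, 5/4)
obs 3: x=1 → posterior Dirichlet(3, 5, 8/3, 8, 5/4)
obs 4: x=4 → posterior Dirichlet(3, 5, 8/3, 8, 9/4)
obs 5: x=2 → posterior Dirichlet(3, 5, 11/3, 8, 9/4)
obs 6: x=0 → posterior Dirichlet(4, 5, 11/3, 8, 9/4)
obs 7: x=0 → posterior Dirichlet(5, 5, 11/3, 8, 9/4)
obs 8: x=4 → posterior Dirichlet(5, 5, 11/3, 8, 13/4)
obs 9: x=0 → posterior Dirichlet(6, 5, 11/3, 8, 13/4)
obs 10: x=3 → posterior Dirichlet(6, 5, 11/3, 9, 13/4)
obs 11: x=2 → posterior Dirichlet(6, 5, 14/3, 9, 13/4)
obs 12: x=0 → posterior Dirichlet(7, 5, 14/3, 9, 13/4)
obs 13: x=2 → posterior Dirichlet(7, 5, 17/3, 9, 13/4)
obs 14: x=3 → posterior Dirichlet(7, 5, 17/3, 10, 13/4)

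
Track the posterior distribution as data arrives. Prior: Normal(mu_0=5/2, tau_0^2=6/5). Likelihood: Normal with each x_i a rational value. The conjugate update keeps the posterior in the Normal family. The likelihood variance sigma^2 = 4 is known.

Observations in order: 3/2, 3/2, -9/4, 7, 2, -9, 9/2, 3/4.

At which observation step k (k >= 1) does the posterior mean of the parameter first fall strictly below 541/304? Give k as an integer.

obs 1: x=3/2 → posterior Normal(59/26, 12/13)
obs 2: x=3/2 → posterior Normal(17/8, 3/4)
obs 3: x=-9/4 → posterior Normal(109/76, 12/19)
obs 4: x=7 → posterior Normal(193/88, 6/11)
obs 5: x=2 → posterior Normal(217/100, 12/25)
obs 6: x=-9 → posterior Normal(109/112, 3/7)
obs 7: x=9/2 → posterior Normal(163/124, 12/31)
obs 8: x=3/4 → posterior Normal(43/34, 6/17)

k = 3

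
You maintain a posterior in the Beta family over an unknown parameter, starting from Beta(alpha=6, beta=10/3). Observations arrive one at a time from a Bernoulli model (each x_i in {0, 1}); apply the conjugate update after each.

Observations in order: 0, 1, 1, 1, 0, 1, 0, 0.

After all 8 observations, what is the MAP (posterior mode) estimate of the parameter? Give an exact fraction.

27/46

obs 1: x=0 → posterior Beta(6, 13/3)
obs 2: x=1 → posterior Beta(7, 13/3)
obs 3: x=1 → posterior Beta(8, 13/3)
obs 4: x=1 → posterior Beta(9, 13/3)
obs 5: x=0 → posterior Beta(9, 16/3)
obs 6: x=1 → posterior Beta(10, 16/3)
obs 7: x=0 → posterior Beta(10, 19/3)
obs 8: x=0 → posterior Beta(10, 22/3)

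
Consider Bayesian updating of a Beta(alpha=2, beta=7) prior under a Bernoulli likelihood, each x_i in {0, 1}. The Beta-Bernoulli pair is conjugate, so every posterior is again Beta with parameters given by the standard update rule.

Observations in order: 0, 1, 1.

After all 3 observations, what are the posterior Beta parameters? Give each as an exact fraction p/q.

alpha=4, beta=8

obs 1: x=0 → posterior Beta(2, 8)
obs 2: x=1 → posterior Beta(3, 8)
obs 3: x=1 → posterior Beta(4, 8)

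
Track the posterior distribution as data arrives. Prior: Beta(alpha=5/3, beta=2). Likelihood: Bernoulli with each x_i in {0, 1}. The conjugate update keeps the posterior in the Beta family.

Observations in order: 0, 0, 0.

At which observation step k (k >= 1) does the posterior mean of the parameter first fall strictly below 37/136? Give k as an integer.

k = 3

obs 1: x=0 → posterior Beta(5/3, 3)
obs 2: x=0 → posterior Beta(5/3, 4)
obs 3: x=0 → posterior Beta(5/3, 5)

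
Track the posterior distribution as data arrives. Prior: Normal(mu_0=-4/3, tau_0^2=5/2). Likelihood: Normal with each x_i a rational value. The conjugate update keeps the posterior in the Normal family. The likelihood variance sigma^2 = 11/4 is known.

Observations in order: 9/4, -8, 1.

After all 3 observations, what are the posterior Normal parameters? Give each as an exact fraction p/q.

mu_0=-373/246, tau_0^2=55/82

obs 1: x=9/4 → posterior Normal(47/126, 55/42)
obs 2: x=-8 → posterior Normal(-433/186, 55/62)
obs 3: x=1 → posterior Normal(-373/246, 55/82)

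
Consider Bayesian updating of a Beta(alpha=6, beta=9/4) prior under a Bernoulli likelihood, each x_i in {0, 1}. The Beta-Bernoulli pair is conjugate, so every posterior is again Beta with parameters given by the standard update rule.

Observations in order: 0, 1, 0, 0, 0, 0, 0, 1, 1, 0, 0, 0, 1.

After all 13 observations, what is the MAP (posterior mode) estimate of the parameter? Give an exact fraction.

36/77

obs 1: x=0 → posterior Beta(6, 13/4)
obs 2: x=1 → posterior Beta(7, 13/4)
obs 3: x=0 → posterior Beta(7, 17/4)
obs 4: x=0 → posterior Beta(7, 21/4)
obs 5: x=0 → posterior Beta(7, 25/4)
obs 6: x=0 → posterior Beta(7, 29/4)
obs 7: x=0 → posterior Beta(7, 33/4)
obs 8: x=1 → posterior Beta(8, 33/4)
obs 9: x=1 → posterior Beta(9, 33/4)
obs 10: x=0 → posterior Beta(9, 37/4)
obs 11: x=0 → posterior Beta(9, 41/4)
obs 12: x=0 → posterior Beta(9, 45/4)
obs 13: x=1 → posterior Beta(10, 45/4)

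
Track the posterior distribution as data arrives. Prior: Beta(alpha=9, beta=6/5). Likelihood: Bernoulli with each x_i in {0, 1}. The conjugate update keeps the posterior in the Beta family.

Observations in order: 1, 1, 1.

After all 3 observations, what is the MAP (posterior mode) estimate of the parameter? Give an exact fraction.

55/56

obs 1: x=1 → posterior Beta(10, 6/5)
obs 2: x=1 → posterior Beta(11, 6/5)
obs 3: x=1 → posterior Beta(12, 6/5)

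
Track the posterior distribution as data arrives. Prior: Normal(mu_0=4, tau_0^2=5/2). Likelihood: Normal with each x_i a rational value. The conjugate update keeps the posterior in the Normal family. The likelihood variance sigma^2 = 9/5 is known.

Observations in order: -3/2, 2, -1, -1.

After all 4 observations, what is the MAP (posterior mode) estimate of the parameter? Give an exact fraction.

69/236

obs 1: x=-3/2 → posterior Normal(69/86, 45/43)
obs 2: x=2 → posterior Normal(169/136, 45/68)
obs 3: x=-1 → posterior Normal(119/186, 15/31)
obs 4: x=-1 → posterior Normal(69/236, 45/118)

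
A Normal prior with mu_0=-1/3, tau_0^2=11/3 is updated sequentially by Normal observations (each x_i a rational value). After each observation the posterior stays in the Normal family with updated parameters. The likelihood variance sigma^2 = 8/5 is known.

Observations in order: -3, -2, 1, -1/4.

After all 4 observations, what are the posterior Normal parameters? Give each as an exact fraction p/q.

mu_0=-967/976, tau_0^2=22/61

obs 1: x=-3 → posterior Normal(-173/79, 88/79)
obs 2: x=-2 → posterior Normal(-283/134, 44/67)
obs 3: x=1 → posterior Normal(-76/63, 88/189)
obs 4: x=-1/4 → posterior Normal(-967/976, 22/61)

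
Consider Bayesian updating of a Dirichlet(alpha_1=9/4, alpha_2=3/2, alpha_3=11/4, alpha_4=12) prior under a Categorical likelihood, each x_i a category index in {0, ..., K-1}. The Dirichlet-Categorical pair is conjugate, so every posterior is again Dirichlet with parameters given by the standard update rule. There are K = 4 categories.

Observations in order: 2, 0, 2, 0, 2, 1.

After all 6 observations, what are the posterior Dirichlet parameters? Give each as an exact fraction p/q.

obs 1: x=2 → posterior Dirichlet(9/4, 3/2, 15/4, 12)
obs 2: x=0 → posterior Dirichlet(13/4, 3/2, 15/4, 12)
obs 3: x=2 → posterior Dirichlet(13/4, 3/2, 19/4, 12)
obs 4: x=0 → posterior Dirichlet(17/4, 3/2, 19/4, 12)
obs 5: x=2 → posterior Dirichlet(17/4, 3/2, 23/4, 12)
obs 6: x=1 → posterior Dirichlet(17/4, 5/2, 23/4, 12)

alpha_1=17/4, alpha_2=5/2, alpha_3=23/4, alpha_4=12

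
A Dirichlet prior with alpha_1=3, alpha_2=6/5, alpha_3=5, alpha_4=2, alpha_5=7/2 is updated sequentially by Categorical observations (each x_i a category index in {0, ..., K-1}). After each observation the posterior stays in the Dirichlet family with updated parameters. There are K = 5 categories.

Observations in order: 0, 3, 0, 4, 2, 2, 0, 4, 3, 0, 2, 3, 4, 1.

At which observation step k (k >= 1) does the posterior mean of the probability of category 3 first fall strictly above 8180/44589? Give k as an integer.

k = 12

obs 1: x=0 → posterior Dirichlet(4, 6/5, 5, 2, 7/2)
obs 2: x=3 → posterior Dirichlet(4, 6/5, 5, 3, 7/2)
obs 3: x=0 → posterior Dirichlet(5, 6/5, 5, 3, 7/2)
obs 4: x=4 → posterior Dirichlet(5, 6/5, 5, 3, 9/2)
obs 5: x=2 → posterior Dirichlet(5, 6/5, 6, 3, 9/2)
obs 6: x=2 → posterior Dirichlet(5, 6/5, 7, 3, 9/2)
obs 7: x=0 → posterior Dirichlet(6, 6/5, 7, 3, 9/2)
obs 8: x=4 → posterior Dirichlet(6, 6/5, 7, 3, 11/2)
obs 9: x=3 → posterior Dirichlet(6, 6/5, 7, 4, 11/2)
obs 10: x=0 → posterior Dirichlet(7, 6/5, 7, 4, 11/2)
obs 11: x=2 → posterior Dirichlet(7, 6/5, 8, 4, 11/2)
obs 12: x=3 → posterior Dirichlet(7, 6/5, 8, 5, 11/2)
obs 13: x=4 → posterior Dirichlet(7, 6/5, 8, 5, 13/2)
obs 14: x=1 → posterior Dirichlet(7, 11/5, 8, 5, 13/2)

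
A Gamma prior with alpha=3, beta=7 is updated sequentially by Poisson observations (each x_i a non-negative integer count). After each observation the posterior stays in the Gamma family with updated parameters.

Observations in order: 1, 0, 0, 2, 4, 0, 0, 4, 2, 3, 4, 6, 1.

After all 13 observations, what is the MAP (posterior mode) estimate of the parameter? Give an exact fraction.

obs 1: x=1 → posterior Gamma(4, 8)
obs 2: x=0 → posterior Gamma(4, 9)
obs 3: x=0 → posterior Gamma(4, 10)
obs 4: x=2 → posterior Gamma(6, 11)
obs 5: x=4 → posterior Gamma(10, 12)
obs 6: x=0 → posterior Gamma(10, 13)
obs 7: x=0 → posterior Gamma(10, 14)
obs 8: x=4 → posterior Gamma(14, 15)
obs 9: x=2 → posterior Gamma(16, 16)
obs 10: x=3 → posterior Gamma(19, 17)
obs 11: x=4 → posterior Gamma(23, 18)
obs 12: x=6 → posterior Gamma(29, 19)
obs 13: x=1 → posterior Gamma(30, 20)

29/20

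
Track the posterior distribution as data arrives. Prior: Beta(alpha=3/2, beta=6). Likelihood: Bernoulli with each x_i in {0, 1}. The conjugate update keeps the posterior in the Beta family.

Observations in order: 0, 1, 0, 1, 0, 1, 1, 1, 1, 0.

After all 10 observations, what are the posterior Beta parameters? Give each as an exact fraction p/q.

obs 1: x=0 → posterior Beta(3/2, 7)
obs 2: x=1 → posterior Beta(5/2, 7)
obs 3: x=0 → posterior Beta(5/2, 8)
obs 4: x=1 → posterior Beta(7/2, 8)
obs 5: x=0 → posterior Beta(7/2, 9)
obs 6: x=1 → posterior Beta(9/2, 9)
obs 7: x=1 → posterior Beta(11/2, 9)
obs 8: x=1 → posterior Beta(13/2, 9)
obs 9: x=1 → posterior Beta(15/2, 9)
obs 10: x=0 → posterior Beta(15/2, 10)

alpha=15/2, beta=10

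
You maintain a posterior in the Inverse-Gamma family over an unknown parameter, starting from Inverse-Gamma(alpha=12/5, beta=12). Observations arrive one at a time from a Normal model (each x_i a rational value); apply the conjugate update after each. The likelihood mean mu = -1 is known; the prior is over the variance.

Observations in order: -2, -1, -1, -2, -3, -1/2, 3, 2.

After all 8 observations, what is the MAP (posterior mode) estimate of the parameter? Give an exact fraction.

1105/296

obs 1: x=-2 → posterior Inverse-Gamma(29/10, 25/2)
obs 2: x=-1 → posterior Inverse-Gamma(17/5, 25/2)
obs 3: x=-1 → posterior Inverse-Gamma(39/10, 25/2)
obs 4: x=-2 → posterior Inverse-Gamma(22/5, 13)
obs 5: x=-3 → posterior Inverse-Gamma(49/10, 15)
obs 6: x=-1/2 → posterior Inverse-Gamma(27/5, 121/8)
obs 7: x=3 → posterior Inverse-Gamma(59/10, 185/8)
obs 8: x=2 → posterior Inverse-Gamma(32/5, 221/8)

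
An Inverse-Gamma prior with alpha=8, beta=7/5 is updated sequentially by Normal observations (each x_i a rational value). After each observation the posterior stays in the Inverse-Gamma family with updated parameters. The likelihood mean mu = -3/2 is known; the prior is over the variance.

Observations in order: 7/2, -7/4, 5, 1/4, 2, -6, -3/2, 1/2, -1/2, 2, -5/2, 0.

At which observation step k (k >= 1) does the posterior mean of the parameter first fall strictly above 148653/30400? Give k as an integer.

k = 6

obs 1: x=7/2 → posterior Inverse-Gamma(17/2, 139/10)
obs 2: x=-7/4 → posterior Inverse-Gamma(9, 2229/160)
obs 3: x=5 → posterior Inverse-Gamma(19/2, 5609/160)
obs 4: x=1/4 → posterior Inverse-Gamma(10, 2927/80)
obs 5: x=2 → posterior Inverse-Gamma(21/2, 3417/80)
obs 6: x=-6 → posterior Inverse-Gamma(11, 4227/80)
obs 7: x=-3/2 → posterior Inverse-Gamma(23/2, 4227/80)
obs 8: x=1/2 → posterior Inverse-Gamma(12, 4387/80)
obs 9: x=-1/2 → posterior Inverse-Gamma(25/2, 4427/80)
obs 10: x=2 → posterior Inverse-Gamma(13, 4917/80)
obs 11: x=-5/2 → posterior Inverse-Gamma(27/2, 4957/80)
obs 12: x=0 → posterior Inverse-Gamma(14, 5047/80)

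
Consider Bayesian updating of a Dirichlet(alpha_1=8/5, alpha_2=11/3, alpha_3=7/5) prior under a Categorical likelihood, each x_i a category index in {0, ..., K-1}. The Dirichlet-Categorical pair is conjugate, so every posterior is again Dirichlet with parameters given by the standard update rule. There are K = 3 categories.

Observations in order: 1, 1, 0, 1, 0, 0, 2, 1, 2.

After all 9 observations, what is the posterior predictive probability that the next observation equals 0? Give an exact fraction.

69/235

obs 1: x=1 → posterior Dirichlet(8/5, 14/3, 7/5)
obs 2: x=1 → posterior Dirichlet(8/5, 17/3, 7/5)
obs 3: x=0 → posterior Dirichlet(13/5, 17/3, 7/5)
obs 4: x=1 → posterior Dirichlet(13/5, 20/3, 7/5)
obs 5: x=0 → posterior Dirichlet(18/5, 20/3, 7/5)
obs 6: x=0 → posterior Dirichlet(23/5, 20/3, 7/5)
obs 7: x=2 → posterior Dirichlet(23/5, 20/3, 12/5)
obs 8: x=1 → posterior Dirichlet(23/5, 23/3, 12/5)
obs 9: x=2 → posterior Dirichlet(23/5, 23/3, 17/5)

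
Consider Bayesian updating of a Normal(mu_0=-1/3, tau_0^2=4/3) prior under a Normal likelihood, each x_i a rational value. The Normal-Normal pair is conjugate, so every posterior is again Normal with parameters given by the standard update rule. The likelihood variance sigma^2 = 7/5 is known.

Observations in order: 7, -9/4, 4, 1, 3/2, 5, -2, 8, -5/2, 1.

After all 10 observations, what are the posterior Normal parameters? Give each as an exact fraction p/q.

obs 1: x=7 → posterior Normal(133/41, 28/41)
obs 2: x=-9/4 → posterior Normal(88/61, 28/61)
obs 3: x=4 → posterior Normal(56/27, 28/81)
obs 4: x=1 → posterior Normal(188/101, 28/101)
obs 5: x=3/2 → posterior Normal(218/121, 28/121)
obs 6: x=5 → posterior Normal(106/47, 28/141)
obs 7: x=-2 → posterior Normal(278/161, 4/23)
obs 8: x=8 → posterior Normal(438/181, 28/181)
obs 9: x=-5/2 → posterior Normal(388/201, 28/201)
obs 10: x=1 → posterior Normal(24/13, 28/221)

mu_0=24/13, tau_0^2=28/221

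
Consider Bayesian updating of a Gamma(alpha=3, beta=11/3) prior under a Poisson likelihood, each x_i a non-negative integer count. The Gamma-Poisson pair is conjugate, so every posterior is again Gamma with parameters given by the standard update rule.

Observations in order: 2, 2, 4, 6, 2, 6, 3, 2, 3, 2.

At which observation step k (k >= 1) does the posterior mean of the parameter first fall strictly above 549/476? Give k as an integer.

k = 2

obs 1: x=2 → posterior Gamma(5, 14/3)
obs 2: x=2 → posterior Gamma(7, 17/3)
obs 3: x=4 → posterior Gamma(11, 20/3)
obs 4: x=6 → posterior Gamma(17, 23/3)
obs 5: x=2 → posterior Gamma(19, 26/3)
obs 6: x=6 → posterior Gamma(25, 29/3)
obs 7: x=3 → posterior Gamma(28, 32/3)
obs 8: x=2 → posterior Gamma(30, 35/3)
obs 9: x=3 → posterior Gamma(33, 38/3)
obs 10: x=2 → posterior Gamma(35, 41/3)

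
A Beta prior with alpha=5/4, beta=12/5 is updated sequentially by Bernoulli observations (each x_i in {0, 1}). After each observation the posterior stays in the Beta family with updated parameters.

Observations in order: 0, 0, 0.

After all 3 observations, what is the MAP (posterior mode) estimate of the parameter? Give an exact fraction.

obs 1: x=0 → posterior Beta(5/4, 17/5)
obs 2: x=0 → posterior Beta(5/4, 22/5)
obs 3: x=0 → posterior Beta(5/4, 27/5)

5/93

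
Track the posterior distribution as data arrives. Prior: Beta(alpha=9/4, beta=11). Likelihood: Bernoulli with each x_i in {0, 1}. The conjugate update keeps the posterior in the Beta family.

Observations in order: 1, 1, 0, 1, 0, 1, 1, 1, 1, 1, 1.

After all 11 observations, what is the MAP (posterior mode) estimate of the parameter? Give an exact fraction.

obs 1: x=1 → posterior Beta(13/4, 11)
obs 2: x=1 → posterior Beta(17/4, 11)
obs 3: x=0 → posterior Beta(17/4, 12)
obs 4: x=1 → posterior Beta(21/4, 12)
obs 5: x=0 → posterior Beta(21/4, 13)
obs 6: x=1 → posterior Beta(25/4, 13)
obs 7: x=1 → posterior Beta(29/4, 13)
obs 8: x=1 → posterior Beta(33/4, 13)
obs 9: x=1 → posterior Beta(37/4, 13)
obs 10: x=1 → posterior Beta(41/4, 13)
obs 11: x=1 → posterior Beta(45/4, 13)

41/89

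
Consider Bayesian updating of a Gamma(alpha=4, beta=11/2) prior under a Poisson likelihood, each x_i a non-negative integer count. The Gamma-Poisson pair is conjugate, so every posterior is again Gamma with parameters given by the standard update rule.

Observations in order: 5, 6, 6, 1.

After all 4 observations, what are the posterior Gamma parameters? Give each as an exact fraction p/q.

alpha=22, beta=19/2

obs 1: x=5 → posterior Gamma(9, 13/2)
obs 2: x=6 → posterior Gamma(15, 15/2)
obs 3: x=6 → posterior Gamma(21, 17/2)
obs 4: x=1 → posterior Gamma(22, 19/2)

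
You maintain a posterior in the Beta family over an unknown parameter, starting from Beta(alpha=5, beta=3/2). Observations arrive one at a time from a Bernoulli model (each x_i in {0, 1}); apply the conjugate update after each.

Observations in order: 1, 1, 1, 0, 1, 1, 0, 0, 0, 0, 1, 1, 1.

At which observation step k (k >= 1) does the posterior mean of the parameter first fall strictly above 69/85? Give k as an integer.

obs 1: x=1 → posterior Beta(6, 3/2)
obs 2: x=1 → posterior Beta(7, 3/2)
obs 3: x=1 → posterior Beta(8, 3/2)
obs 4: x=0 → posterior Beta(8, 5/2)
obs 5: x=1 → posterior Beta(9, 5/2)
obs 6: x=1 → posterior Beta(10, 5/2)
obs 7: x=0 → posterior Beta(10, 7/2)
obs 8: x=0 → posterior Beta(10, 9/2)
obs 9: x=0 → posterior Beta(10, 11/2)
obs 10: x=0 → posterior Beta(10, 13/2)
obs 11: x=1 → posterior Beta(11, 13/2)
obs 12: x=1 → posterior Beta(12, 13/2)
obs 13: x=1 → posterior Beta(13, 13/2)

k = 2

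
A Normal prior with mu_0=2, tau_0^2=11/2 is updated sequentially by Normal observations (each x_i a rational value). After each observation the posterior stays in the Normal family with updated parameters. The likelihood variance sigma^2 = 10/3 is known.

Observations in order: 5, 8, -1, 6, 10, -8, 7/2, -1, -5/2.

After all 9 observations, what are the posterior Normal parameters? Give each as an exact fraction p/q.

mu_0=700/317, tau_0^2=110/317

obs 1: x=5 → posterior Normal(205/53, 110/53)
obs 2: x=8 → posterior Normal(469/86, 55/43)
obs 3: x=-1 → posterior Normal(436/119, 110/119)
obs 4: x=6 → posterior Normal(317/76, 55/76)
obs 5: x=10 → posterior Normal(964/185, 22/37)
obs 6: x=-8 → posterior Normal(350/109, 55/109)
obs 7: x=7/2 → posterior Normal(1631/502, 110/251)
obs 8: x=-1 → posterior Normal(1565/568, 55/142)
obs 9: x=-5/2 → posterior Normal(700/317, 110/317)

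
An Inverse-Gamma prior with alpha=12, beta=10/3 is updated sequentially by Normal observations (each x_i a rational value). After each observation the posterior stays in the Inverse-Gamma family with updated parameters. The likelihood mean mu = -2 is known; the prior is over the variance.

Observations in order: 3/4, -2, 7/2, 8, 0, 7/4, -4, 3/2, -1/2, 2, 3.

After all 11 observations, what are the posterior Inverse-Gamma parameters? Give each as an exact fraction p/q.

obs 1: x=3/4 → posterior Inverse-Gamma(25/2, 683/96)
obs 2: x=-2 → posterior Inverse-Gamma(13, 683/96)
obs 3: x=7/2 → posterior Inverse-Gamma(27/2, 2135/96)
obs 4: x=8 → posterior Inverse-Gamma(14, 6935/96)
obs 5: x=0 → posterior Inverse-Gamma(29/2, 7127/96)
obs 6: x=7/4 → posterior Inverse-Gamma(15, 3901/48)
obs 7: x=-4 → posterior Inverse-Gamma(31/2, 3997/48)
obs 8: x=3/2 → posterior Inverse-Gamma(16, 4291/48)
obs 9: x=-1/2 → posterior Inverse-Gamma(33/2, 4345/48)
obs 10: x=2 → posterior Inverse-Gamma(17, 4729/48)
obs 11: x=3 → posterior Inverse-Gamma(35/2, 5329/48)

alpha=35/2, beta=5329/48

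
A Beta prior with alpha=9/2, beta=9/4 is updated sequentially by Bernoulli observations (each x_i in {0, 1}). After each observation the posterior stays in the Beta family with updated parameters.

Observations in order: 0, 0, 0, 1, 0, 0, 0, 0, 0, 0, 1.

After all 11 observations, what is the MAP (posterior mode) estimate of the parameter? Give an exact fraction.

obs 1: x=0 → posterior Beta(9/2, 13/4)
obs 2: x=0 → posterior Beta(9/2, 17/4)
obs 3: x=0 → posterior Beta(9/2, 21/4)
obs 4: x=1 → posterior Beta(11/2, 21/4)
obs 5: x=0 → posterior Beta(11/2, 25/4)
obs 6: x=0 → posterior Beta(11/2, 29/4)
obs 7: x=0 → posterior Beta(11/2, 33/4)
obs 8: x=0 → posterior Beta(11/2, 37/4)
obs 9: x=0 → posterior Beta(11/2, 41/4)
obs 10: x=0 → posterior Beta(11/2, 45/4)
obs 11: x=1 → posterior Beta(13/2, 45/4)

22/63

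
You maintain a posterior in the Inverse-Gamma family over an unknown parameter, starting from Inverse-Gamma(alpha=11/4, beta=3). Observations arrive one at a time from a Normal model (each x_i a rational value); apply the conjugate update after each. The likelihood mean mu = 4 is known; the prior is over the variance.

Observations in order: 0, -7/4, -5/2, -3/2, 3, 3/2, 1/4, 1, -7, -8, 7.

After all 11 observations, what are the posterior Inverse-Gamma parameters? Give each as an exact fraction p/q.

alpha=33/4, beta=3455/16

obs 1: x=0 → posterior Inverse-Gamma(13/4, 11)
obs 2: x=-7/4 → posterior Inverse-Gamma(15/4, 881/32)
obs 3: x=-5/2 → posterior Inverse-Gamma(17/4, 1557/32)
obs 4: x=-3/2 → posterior Inverse-Gamma(19/4, 2041/32)
obs 5: x=3 → posterior Inverse-Gamma(21/4, 2057/32)
obs 6: x=3/2 → posterior Inverse-Gamma(23/4, 2157/32)
obs 7: x=1/4 → posterior Inverse-Gamma(25/4, 1191/16)
obs 8: x=1 → posterior Inverse-Gamma(27/4, 1263/16)
obs 9: x=-7 → posterior Inverse-Gamma(29/4, 2231/16)
obs 10: x=-8 → posterior Inverse-Gamma(31/4, 3383/16)
obs 11: x=7 → posterior Inverse-Gamma(33/4, 3455/16)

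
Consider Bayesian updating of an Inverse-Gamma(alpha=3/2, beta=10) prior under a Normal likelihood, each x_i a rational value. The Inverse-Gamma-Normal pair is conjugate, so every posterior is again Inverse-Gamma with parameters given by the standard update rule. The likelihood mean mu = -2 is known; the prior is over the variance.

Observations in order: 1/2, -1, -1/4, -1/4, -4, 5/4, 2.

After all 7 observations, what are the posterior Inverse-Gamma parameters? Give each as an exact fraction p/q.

obs 1: x=1/2 → posterior Inverse-Gamma(2, 105/8)
obs 2: x=-1 → posterior Inverse-Gamma(5/2, 109/8)
obs 3: x=-1/4 → posterior Inverse-Gamma(3, 485/32)
obs 4: x=-1/4 → posterior Inverse-Gamma(7/2, 267/16)
obs 5: x=-4 → posterior Inverse-Gamma(4, 299/16)
obs 6: x=5/4 → posterior Inverse-Gamma(9/2, 767/32)
obs 7: x=2 → posterior Inverse-Gamma(5, 1023/32)

alpha=5, beta=1023/32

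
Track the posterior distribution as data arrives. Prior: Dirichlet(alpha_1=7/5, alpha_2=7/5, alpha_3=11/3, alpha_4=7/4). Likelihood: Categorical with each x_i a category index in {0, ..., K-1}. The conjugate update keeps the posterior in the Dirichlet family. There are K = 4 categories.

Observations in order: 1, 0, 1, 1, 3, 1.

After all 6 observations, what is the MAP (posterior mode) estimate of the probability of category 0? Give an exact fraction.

84/613

obs 1: x=1 → posterior Dirichlet(7/5, 12/5, 11/3, 7/4)
obs 2: x=0 → posterior Dirichlet(12/5, 12/5, 11/3, 7/4)
obs 3: x=1 → posterior Dirichlet(12/5, 17/5, 11/3, 7/4)
obs 4: x=1 → posterior Dirichlet(12/5, 22/5, 11/3, 7/4)
obs 5: x=3 → posterior Dirichlet(12/5, 22/5, 11/3, 11/4)
obs 6: x=1 → posterior Dirichlet(12/5, 27/5, 11/3, 11/4)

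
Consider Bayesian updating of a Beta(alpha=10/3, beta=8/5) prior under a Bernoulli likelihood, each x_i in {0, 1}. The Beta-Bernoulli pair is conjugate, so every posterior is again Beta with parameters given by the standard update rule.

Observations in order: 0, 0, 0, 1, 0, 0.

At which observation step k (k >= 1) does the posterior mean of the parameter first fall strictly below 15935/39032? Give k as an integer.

obs 1: x=0 → posterior Beta(10/3, 13/5)
obs 2: x=0 → posterior Beta(10/3, 18/5)
obs 3: x=0 → posterior Beta(10/3, 23/5)
obs 4: x=1 → posterior Beta(13/3, 23/5)
obs 5: x=0 → posterior Beta(13/3, 28/5)
obs 6: x=0 → posterior Beta(13/3, 33/5)

k = 6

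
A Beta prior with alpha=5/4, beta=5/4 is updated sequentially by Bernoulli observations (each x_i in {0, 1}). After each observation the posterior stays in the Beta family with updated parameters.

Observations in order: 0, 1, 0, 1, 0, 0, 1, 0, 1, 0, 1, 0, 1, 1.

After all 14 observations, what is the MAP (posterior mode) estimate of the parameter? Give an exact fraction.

obs 1: x=0 → posterior Beta(5/4, 9/4)
obs 2: x=1 → posterior Beta(9/4, 9/4)
obs 3: x=0 → posterior Beta(9/4, 13/4)
obs 4: x=1 → posterior Beta(13/4, 13/4)
obs 5: x=0 → posterior Beta(13/4, 17/4)
obs 6: x=0 → posterior Beta(13/4, 21/4)
obs 7: x=1 → posterior Beta(17/4, 21/4)
obs 8: x=0 → posterior Beta(17/4, 25/4)
obs 9: x=1 → posterior Beta(21/4, 25/4)
obs 10: x=0 → posterior Beta(21/4, 29/4)
obs 11: x=1 → posterior Beta(25/4, 29/4)
obs 12: x=0 → posterior Beta(25/4, 33/4)
obs 13: x=1 → posterior Beta(29/4, 33/4)
obs 14: x=1 → posterior Beta(33/4, 33/4)

1/2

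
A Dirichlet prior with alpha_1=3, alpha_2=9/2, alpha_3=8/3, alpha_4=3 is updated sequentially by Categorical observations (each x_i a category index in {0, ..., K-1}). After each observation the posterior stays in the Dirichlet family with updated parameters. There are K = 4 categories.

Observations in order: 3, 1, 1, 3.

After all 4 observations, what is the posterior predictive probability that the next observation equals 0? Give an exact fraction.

18/103

obs 1: x=3 → posterior Dirichlet(3, 9/2, 8/3, 4)
obs 2: x=1 → posterior Dirichlet(3, 11/2, 8/3, 4)
obs 3: x=1 → posterior Dirichlet(3, 13/2, 8/3, 4)
obs 4: x=3 → posterior Dirichlet(3, 13/2, 8/3, 5)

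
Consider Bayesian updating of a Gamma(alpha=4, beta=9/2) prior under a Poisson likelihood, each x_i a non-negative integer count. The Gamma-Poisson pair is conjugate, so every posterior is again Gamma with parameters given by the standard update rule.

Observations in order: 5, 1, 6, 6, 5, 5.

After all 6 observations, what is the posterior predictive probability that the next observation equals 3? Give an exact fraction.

97971329892512044000662290771248728267515050752/457587614181485537342488537004525777796719632007

obs 1: x=5 → posterior Gamma(9, 11/2)
obs 2: x=1 → posterior Gamma(10, 13/2)
obs 3: x=6 → posterior Gamma(16, 15/2)
obs 4: x=6 → posterior Gamma(22, 17/2)
obs 5: x=5 → posterior Gamma(27, 19/2)
obs 6: x=5 → posterior Gamma(32, 21/2)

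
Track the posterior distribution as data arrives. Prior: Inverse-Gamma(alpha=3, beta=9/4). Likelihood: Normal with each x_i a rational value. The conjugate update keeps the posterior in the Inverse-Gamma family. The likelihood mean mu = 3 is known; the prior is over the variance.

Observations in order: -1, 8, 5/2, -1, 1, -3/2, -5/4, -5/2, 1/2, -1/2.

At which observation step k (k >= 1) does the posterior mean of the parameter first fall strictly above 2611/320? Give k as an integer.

k = 6

obs 1: x=-1 → posterior Inverse-Gamma(7/2, 41/4)
obs 2: x=8 → posterior Inverse-Gamma(4, 91/4)
obs 3: x=5/2 → posterior Inverse-Gamma(9/2, 183/8)
obs 4: x=-1 → posterior Inverse-Gamma(5, 247/8)
obs 5: x=1 → posterior Inverse-Gamma(11/2, 263/8)
obs 6: x=-3/2 → posterior Inverse-Gamma(6, 43)
obs 7: x=-5/4 → posterior Inverse-Gamma(13/2, 1665/32)
obs 8: x=-5/2 → posterior Inverse-Gamma(7, 2149/32)
obs 9: x=1/2 → posterior Inverse-Gamma(15/2, 2249/32)
obs 10: x=-1/2 → posterior Inverse-Gamma(8, 2445/32)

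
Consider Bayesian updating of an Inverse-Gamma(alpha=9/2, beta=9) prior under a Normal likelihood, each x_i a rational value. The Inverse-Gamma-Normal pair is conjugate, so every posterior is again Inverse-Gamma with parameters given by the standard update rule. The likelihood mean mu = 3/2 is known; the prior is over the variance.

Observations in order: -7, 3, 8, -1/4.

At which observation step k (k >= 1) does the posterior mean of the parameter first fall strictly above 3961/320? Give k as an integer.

k = 3

obs 1: x=-7 → posterior Inverse-Gamma(5, 361/8)
obs 2: x=3 → posterior Inverse-Gamma(11/2, 185/4)
obs 3: x=8 → posterior Inverse-Gamma(6, 539/8)
obs 4: x=-1/4 → posterior Inverse-Gamma(13/2, 2205/32)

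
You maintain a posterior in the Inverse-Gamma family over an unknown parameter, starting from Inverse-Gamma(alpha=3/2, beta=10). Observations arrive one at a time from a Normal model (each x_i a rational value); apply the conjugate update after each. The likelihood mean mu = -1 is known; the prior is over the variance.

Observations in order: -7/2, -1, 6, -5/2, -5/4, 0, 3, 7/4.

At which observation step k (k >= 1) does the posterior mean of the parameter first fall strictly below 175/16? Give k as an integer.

obs 1: x=-7/2 → posterior Inverse-Gamma(2, 105/8)
obs 2: x=-1 → posterior Inverse-Gamma(5/2, 105/8)
obs 3: x=6 → posterior Inverse-Gamma(3, 301/8)
obs 4: x=-5/2 → posterior Inverse-Gamma(7/2, 155/4)
obs 5: x=-5/4 → posterior Inverse-Gamma(4, 1241/32)
obs 6: x=0 → posterior Inverse-Gamma(9/2, 1257/32)
obs 7: x=3 → posterior Inverse-Gamma(5, 1513/32)
obs 8: x=7/4 → posterior Inverse-Gamma(11/2, 817/16)

k = 2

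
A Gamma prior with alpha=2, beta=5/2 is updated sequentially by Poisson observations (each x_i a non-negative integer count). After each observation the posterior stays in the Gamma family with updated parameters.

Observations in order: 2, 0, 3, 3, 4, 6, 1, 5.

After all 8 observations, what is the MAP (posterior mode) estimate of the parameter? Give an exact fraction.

50/21

obs 1: x=2 → posterior Gamma(4, 7/2)
obs 2: x=0 → posterior Gamma(4, 9/2)
obs 3: x=3 → posterior Gamma(7, 11/2)
obs 4: x=3 → posterior Gamma(10, 13/2)
obs 5: x=4 → posterior Gamma(14, 15/2)
obs 6: x=6 → posterior Gamma(20, 17/2)
obs 7: x=1 → posterior Gamma(21, 19/2)
obs 8: x=5 → posterior Gamma(26, 21/2)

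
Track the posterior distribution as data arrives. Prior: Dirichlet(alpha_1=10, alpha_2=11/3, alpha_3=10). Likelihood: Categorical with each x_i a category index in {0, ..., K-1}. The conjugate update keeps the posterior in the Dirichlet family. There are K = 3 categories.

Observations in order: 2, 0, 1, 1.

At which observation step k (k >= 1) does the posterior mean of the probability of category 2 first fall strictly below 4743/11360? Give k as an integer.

obs 1: x=2 → posterior Dirichlet(10, 11/3, 11)
obs 2: x=0 → posterior Dirichlet(11, 11/3, 11)
obs 3: x=1 → posterior Dirichlet(11, 14/3, 11)
obs 4: x=1 → posterior Dirichlet(11, 17/3, 11)

k = 3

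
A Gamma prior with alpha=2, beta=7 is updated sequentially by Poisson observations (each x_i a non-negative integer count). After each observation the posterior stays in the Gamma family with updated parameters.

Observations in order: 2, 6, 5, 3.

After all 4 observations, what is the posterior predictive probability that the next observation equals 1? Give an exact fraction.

obs 1: x=2 → posterior Gamma(4, 8)
obs 2: x=6 → posterior Gamma(10, 9)
obs 3: x=5 → posterior Gamma(15, 10)
obs 4: x=3 → posterior Gamma(18, 11)

5559917313492231481/17748888853923495936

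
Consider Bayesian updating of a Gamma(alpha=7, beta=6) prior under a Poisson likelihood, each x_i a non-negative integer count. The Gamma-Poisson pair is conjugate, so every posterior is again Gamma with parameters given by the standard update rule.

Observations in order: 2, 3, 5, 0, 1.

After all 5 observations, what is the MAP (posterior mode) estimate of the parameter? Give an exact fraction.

17/11

obs 1: x=2 → posterior Gamma(9, 7)
obs 2: x=3 → posterior Gamma(12, 8)
obs 3: x=5 → posterior Gamma(17, 9)
obs 4: x=0 → posterior Gamma(17, 10)
obs 5: x=1 → posterior Gamma(18, 11)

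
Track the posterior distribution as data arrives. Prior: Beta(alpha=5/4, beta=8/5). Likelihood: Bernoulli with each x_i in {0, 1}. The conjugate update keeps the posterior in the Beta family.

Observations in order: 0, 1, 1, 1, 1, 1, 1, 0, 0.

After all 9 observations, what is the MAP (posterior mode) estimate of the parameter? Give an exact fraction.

obs 1: x=0 → posterior Beta(5/4, 13/5)
obs 2: x=1 → posterior Beta(9/4, 13/5)
obs 3: x=1 → posterior Beta(13/4, 13/5)
obs 4: x=1 → posterior Beta(17/4, 13/5)
obs 5: x=1 → posterior Beta(21/4, 13/5)
obs 6: x=1 → posterior Beta(25/4, 13/5)
obs 7: x=1 → posterior Beta(29/4, 13/5)
obs 8: x=0 → posterior Beta(29/4, 18/5)
obs 9: x=0 → posterior Beta(29/4, 23/5)

125/197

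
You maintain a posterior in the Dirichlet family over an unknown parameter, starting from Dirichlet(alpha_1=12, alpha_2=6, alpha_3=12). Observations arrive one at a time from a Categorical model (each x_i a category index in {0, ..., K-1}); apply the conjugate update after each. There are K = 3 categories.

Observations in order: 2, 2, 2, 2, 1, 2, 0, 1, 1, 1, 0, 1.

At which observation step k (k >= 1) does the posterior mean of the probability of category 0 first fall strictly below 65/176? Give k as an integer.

obs 1: x=2 → posterior Dirichlet(12, 6, 13)
obs 2: x=2 → posterior Dirichlet(12, 6, 14)
obs 3: x=2 → posterior Dirichlet(12, 6, 15)
obs 4: x=2 → posterior Dirichlet(12, 6, 16)
obs 5: x=1 → posterior Dirichlet(12, 7, 16)
obs 6: x=2 → posterior Dirichlet(12, 7, 17)
obs 7: x=0 → posterior Dirichlet(13, 7, 17)
obs 8: x=1 → posterior Dirichlet(13, 8, 17)
obs 9: x=1 → posterior Dirichlet(13, 9, 17)
obs 10: x=1 → posterior Dirichlet(13, 10, 17)
obs 11: x=0 → posterior Dirichlet(14, 10, 17)
obs 12: x=1 → posterior Dirichlet(14, 11, 17)

k = 3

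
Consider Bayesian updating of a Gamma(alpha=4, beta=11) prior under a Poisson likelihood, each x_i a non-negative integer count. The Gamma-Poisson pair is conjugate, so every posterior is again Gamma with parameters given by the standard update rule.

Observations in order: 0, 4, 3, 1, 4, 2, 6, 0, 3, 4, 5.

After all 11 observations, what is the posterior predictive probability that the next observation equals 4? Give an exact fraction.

obs 1: x=0 → posterior Gamma(4, 12)
obs 2: x=4 → posterior Gamma(8, 13)
obs 3: x=3 → posterior Gamma(11, 14)
obs 4: x=1 → posterior Gamma(12, 15)
obs 5: x=4 → posterior Gamma(16, 16)
obs 6: x=2 → posterior Gamma(18, 17)
obs 7: x=6 → posterior Gamma(24, 18)
obs 8: x=0 → posterior Gamma(24, 19)
obs 9: x=3 → posterior Gamma(27, 20)
obs 10: x=4 → posterior Gamma(31, 21)
obs 11: x=5 → posterior Gamma(36, 22)

174726065030444741835816236550998709665805382447005696/2945190837423705167875564697729320458241471826430830401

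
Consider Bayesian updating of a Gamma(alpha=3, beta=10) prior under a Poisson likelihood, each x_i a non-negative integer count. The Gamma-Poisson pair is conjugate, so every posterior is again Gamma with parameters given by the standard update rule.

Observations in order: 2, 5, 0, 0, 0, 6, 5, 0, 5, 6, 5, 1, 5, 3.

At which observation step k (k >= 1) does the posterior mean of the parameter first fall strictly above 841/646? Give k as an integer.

k = 9

obs 1: x=2 → posterior Gamma(5, 11)
obs 2: x=5 → posterior Gamma(10, 12)
obs 3: x=0 → posterior Gamma(10, 13)
obs 4: x=0 → posterior Gamma(10, 14)
obs 5: x=0 → posterior Gamma(10, 15)
obs 6: x=6 → posterior Gamma(16, 16)
obs 7: x=5 → posterior Gamma(21, 17)
obs 8: x=0 → posterior Gamma(21, 18)
obs 9: x=5 → posterior Gamma(26, 19)
obs 10: x=6 → posterior Gamma(32, 20)
obs 11: x=5 → posterior Gamma(37, 21)
obs 12: x=1 → posterior Gamma(38, 22)
obs 13: x=5 → posterior Gamma(43, 23)
obs 14: x=3 → posterior Gamma(46, 24)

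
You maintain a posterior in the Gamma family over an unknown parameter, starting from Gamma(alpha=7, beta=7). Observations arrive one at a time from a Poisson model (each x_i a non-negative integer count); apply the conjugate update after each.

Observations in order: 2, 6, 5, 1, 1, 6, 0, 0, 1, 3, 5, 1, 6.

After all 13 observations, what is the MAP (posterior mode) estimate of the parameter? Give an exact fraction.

43/20

obs 1: x=2 → posterior Gamma(9, 8)
obs 2: x=6 → posterior Gamma(15, 9)
obs 3: x=5 → posterior Gamma(20, 10)
obs 4: x=1 → posterior Gamma(21, 11)
obs 5: x=1 → posterior Gamma(22, 12)
obs 6: x=6 → posterior Gamma(28, 13)
obs 7: x=0 → posterior Gamma(28, 14)
obs 8: x=0 → posterior Gamma(28, 15)
obs 9: x=1 → posterior Gamma(29, 16)
obs 10: x=3 → posterior Gamma(32, 17)
obs 11: x=5 → posterior Gamma(37, 18)
obs 12: x=1 → posterior Gamma(38, 19)
obs 13: x=6 → posterior Gamma(44, 20)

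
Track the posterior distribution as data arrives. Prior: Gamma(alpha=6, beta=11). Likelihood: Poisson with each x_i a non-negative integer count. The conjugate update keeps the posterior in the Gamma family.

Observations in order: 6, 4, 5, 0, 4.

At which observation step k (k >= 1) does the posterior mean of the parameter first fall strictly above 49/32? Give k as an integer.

obs 1: x=6 → posterior Gamma(12, 12)
obs 2: x=4 → posterior Gamma(16, 13)
obs 3: x=5 → posterior Gamma(21, 14)
obs 4: x=0 → posterior Gamma(21, 15)
obs 5: x=4 → posterior Gamma(25, 16)

k = 5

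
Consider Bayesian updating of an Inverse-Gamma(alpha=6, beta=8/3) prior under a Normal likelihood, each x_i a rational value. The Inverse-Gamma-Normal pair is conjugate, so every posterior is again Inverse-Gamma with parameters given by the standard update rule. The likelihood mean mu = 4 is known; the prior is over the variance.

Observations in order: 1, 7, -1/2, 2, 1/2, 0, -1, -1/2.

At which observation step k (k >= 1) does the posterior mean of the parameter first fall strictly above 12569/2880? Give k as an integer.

k = 6

obs 1: x=1 → posterior Inverse-Gamma(13/2, 43/6)
obs 2: x=7 → posterior Inverse-Gamma(7, 35/3)
obs 3: x=-1/2 → posterior Inverse-Gamma(15/2, 523/24)
obs 4: x=2 → posterior Inverse-Gamma(8, 571/24)
obs 5: x=1/2 → posterior Inverse-Gamma(17/2, 359/12)
obs 6: x=0 → posterior Inverse-Gamma(9, 455/12)
obs 7: x=-1 → posterior Inverse-Gamma(19/2, 605/12)
obs 8: x=-1/2 → posterior Inverse-Gamma(10, 1453/24)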